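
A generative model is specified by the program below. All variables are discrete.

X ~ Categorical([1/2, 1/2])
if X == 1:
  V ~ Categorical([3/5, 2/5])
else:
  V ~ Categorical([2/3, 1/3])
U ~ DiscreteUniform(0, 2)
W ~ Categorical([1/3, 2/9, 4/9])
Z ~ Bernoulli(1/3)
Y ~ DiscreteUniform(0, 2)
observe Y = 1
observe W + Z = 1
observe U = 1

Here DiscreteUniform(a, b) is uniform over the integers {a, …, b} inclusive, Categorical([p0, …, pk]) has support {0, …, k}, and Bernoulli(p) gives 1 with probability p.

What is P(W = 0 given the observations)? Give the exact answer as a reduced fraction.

Enumerate traces; 8 have nonzero weight after conditioning:
  (X=0, V=0, U=1, W=0, Z=1, Y=1) weight 1/243
  (X=0, V=0, U=1, W=1, Z=0, Y=1) weight 4/729
  (X=0, V=1, U=1, W=0, Z=1, Y=1) weight 1/486
  (X=0, V=1, U=1, W=1, Z=0, Y=1) weight 2/729
  (X=1, V=0, U=1, W=0, Z=1, Y=1) weight 1/270
  (X=1, V=0, U=1, W=1, Z=0, Y=1) weight 2/405
  (X=1, V=1, U=1, W=0, Z=1, Y=1) weight 1/405
  (X=1, V=1, U=1, W=1, Z=0, Y=1) weight 4/1215
Group by W:
  weight(W=0) = 1/81
  weight(W=1) = 4/243
Total weight = 1/81 + 4/243 = 7/243
P(W=0 | obs) = 1/81 / 7/243 = 3/7
P(W=1 | obs) = 4/243 / 7/243 = 4/7

P(W = 0 | obs) = 3/7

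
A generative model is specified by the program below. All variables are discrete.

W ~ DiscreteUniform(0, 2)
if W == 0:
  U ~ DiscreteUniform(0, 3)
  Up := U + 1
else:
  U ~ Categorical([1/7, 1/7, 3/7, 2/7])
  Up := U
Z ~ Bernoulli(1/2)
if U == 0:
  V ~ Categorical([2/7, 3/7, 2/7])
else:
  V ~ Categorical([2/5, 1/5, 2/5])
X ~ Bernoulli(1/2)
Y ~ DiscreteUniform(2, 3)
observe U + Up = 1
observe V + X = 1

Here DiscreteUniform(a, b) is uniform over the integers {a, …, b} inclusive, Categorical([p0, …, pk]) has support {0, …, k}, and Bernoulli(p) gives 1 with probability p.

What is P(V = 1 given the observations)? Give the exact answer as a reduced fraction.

P(V = 1 | obs) = 3/5

Enumerate traces; 8 have nonzero weight after conditioning:
  (W=0, U=0, Z=0, V=0, X=1, Y=2) weight 1/336
  (W=0, U=0, Z=0, V=0, X=1, Y=3) weight 1/336
  (W=0, U=0, Z=0, V=1, X=0, Y=2) weight 1/224
  (W=0, U=0, Z=0, V=1, X=0, Y=3) weight 1/224
  (W=0, U=0, Z=1, V=0, X=1, Y=2) weight 1/336
  (W=0, U=0, Z=1, V=0, X=1, Y=3) weight 1/336
  (W=0, U=0, Z=1, V=1, X=0, Y=2) weight 1/224
  (W=0, U=0, Z=1, V=1, X=0, Y=3) weight 1/224
Group by V:
  weight(V=0) = 1/84
  weight(V=1) = 1/56
Total weight = 1/84 + 1/56 = 5/168
P(V=0 | obs) = 1/84 / 5/168 = 2/5
P(V=1 | obs) = 1/56 / 5/168 = 3/5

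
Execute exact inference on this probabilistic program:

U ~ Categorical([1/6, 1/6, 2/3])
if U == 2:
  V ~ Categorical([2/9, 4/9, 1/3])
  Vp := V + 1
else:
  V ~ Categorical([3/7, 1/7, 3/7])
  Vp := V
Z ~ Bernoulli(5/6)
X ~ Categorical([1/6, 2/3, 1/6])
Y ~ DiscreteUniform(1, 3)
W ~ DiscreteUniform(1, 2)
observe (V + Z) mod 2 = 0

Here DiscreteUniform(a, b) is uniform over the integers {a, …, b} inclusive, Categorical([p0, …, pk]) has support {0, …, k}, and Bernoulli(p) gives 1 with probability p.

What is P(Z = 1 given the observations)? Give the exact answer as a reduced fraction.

P(Z = 1 | obs) = 325/449

Enumerate traces; 162 have nonzero weight after conditioning:
  (U=0, V=0, Z=0, X=0, Y=1, W=1) weight 1/3024
  (U=0, V=0, Z=0, X=0, Y=1, W=2) weight 1/3024
  (U=0, V=0, Z=0, X=0, Y=2, W=1) weight 1/3024
  (U=0, V=0, Z=0, X=0, Y=2, W=2) weight 1/3024
  (U=0, V=0, Z=0, X=0, Y=3, W=1) weight 1/3024
  (U=0, V=0, Z=0, X=0, Y=3, W=2) weight 1/3024
  (U=0, V=0, Z=0, X=1, Y=1, W=1) weight 1/756
  (U=0, V=0, Z=0, X=1, Y=1, W=2) weight 1/756
  (U=0, V=1, Z=1, X=0, Y=1, W=1) weight 5/9072
  … 153 more
Group by Z:
  weight(Z=0) = 62/567
  weight(Z=1) = 325/1134
Total weight = 62/567 + 325/1134 = 449/1134
P(Z=0 | obs) = 62/567 / 449/1134 = 124/449
P(Z=1 | obs) = 325/1134 / 449/1134 = 325/449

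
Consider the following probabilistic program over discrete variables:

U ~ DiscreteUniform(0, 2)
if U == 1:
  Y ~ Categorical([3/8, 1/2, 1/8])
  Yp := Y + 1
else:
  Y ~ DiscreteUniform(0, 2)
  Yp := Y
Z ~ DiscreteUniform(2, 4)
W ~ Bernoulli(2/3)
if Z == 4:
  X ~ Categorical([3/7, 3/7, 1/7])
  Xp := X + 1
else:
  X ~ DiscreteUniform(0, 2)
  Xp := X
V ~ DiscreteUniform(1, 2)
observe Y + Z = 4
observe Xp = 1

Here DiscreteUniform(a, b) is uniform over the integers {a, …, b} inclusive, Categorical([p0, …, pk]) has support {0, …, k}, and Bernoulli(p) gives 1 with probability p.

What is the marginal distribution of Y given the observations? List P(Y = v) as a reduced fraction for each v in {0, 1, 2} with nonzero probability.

P(Y=0) = 225/554, P(Y=1) = 98/277, P(Y=2) = 133/554

Enumerate traces; 36 have nonzero weight after conditioning:
  (U=0, Y=0, Z=4, W=0, X=0, V=1) weight 1/378
  (U=0, Y=0, Z=4, W=0, X=0, V=2) weight 1/378
  (U=0, Y=0, Z=4, W=1, X=0, V=1) weight 1/189
  (U=0, Y=0, Z=4, W=1, X=0, V=2) weight 1/189
  (U=0, Y=1, Z=3, W=0, X=1, V=1) weight 1/486
  (U=0, Y=1, Z=3, W=0, X=1, V=2) weight 1/486
  (U=0, Y=1, Z=3, W=1, X=1, V=1) weight 1/243
  (U=0, Y=1, Z=3, W=1, X=1, V=2) weight 1/243
  (U=0, Y=2, Z=2, W=0, X=1, V=1) weight 1/486
  … 27 more
Group by Y:
  weight(Y=0) = 25/504
  weight(Y=1) = 7/162
  weight(Y=2) = 19/648
Total weight = 25/504 + 7/162 + 19/648 = 277/2268
P(Y=0 | obs) = 25/504 / 277/2268 = 225/554
P(Y=1 | obs) = 7/162 / 277/2268 = 98/277
P(Y=2 | obs) = 19/648 / 277/2268 = 133/554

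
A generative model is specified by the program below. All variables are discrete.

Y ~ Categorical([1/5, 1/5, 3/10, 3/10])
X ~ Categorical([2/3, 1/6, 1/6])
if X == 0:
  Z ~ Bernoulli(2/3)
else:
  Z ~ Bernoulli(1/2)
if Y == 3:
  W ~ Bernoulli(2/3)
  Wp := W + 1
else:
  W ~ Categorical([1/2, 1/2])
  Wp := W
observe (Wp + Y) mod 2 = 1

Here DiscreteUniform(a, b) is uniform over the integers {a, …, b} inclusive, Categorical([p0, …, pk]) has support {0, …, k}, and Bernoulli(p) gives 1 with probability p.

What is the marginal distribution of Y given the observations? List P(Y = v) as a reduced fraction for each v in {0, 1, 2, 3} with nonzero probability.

Enumerate traces; 24 have nonzero weight after conditioning:
  (Y=0, X=0, Z=0, W=1) weight 1/45
  (Y=0, X=0, Z=1, W=1) weight 2/45
  (Y=0, X=1, Z=0, W=1) weight 1/120
  (Y=0, X=1, Z=1, W=1) weight 1/120
  (Y=0, X=2, Z=0, W=1) weight 1/120
  (Y=0, X=2, Z=1, W=1) weight 1/120
  (Y=1, X=0, Z=0, W=0) weight 1/45
  (Y=1, X=0, Z=1, W=0) weight 2/45
  (Y=2, X=0, Z=0, W=1) weight 1/30
  (Y=3, X=0, Z=0, W=1) weight 2/45
  … 14 more
Group by Y:
  weight(Y=0) = 1/10
  weight(Y=1) = 1/10
  weight(Y=2) = 3/20
  weight(Y=3) = 1/5
Total weight = 1/10 + 1/10 + 3/20 + 1/5 = 11/20
P(Y=0 | obs) = 1/10 / 11/20 = 2/11
P(Y=1 | obs) = 1/10 / 11/20 = 2/11
P(Y=2 | obs) = 3/20 / 11/20 = 3/11
P(Y=3 | obs) = 1/5 / 11/20 = 4/11

P(Y=0) = 2/11, P(Y=1) = 2/11, P(Y=2) = 3/11, P(Y=3) = 4/11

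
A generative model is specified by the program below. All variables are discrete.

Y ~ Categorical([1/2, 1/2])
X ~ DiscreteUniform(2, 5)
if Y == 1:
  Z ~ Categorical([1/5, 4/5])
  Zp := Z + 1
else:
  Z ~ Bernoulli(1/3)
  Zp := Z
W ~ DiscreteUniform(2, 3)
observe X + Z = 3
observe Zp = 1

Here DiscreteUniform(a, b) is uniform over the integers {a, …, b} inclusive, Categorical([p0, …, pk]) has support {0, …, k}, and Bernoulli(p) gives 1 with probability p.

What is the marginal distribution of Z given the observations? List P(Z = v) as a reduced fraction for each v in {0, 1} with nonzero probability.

P(Z=0) = 3/8, P(Z=1) = 5/8

Enumerate traces; 4 have nonzero weight after conditioning:
  (Y=0, X=2, Z=1, W=2) weight 1/48
  (Y=0, X=2, Z=1, W=3) weight 1/48
  (Y=1, X=3, Z=0, W=2) weight 1/80
  (Y=1, X=3, Z=0, W=3) weight 1/80
Group by Z:
  weight(Z=0) = 1/40
  weight(Z=1) = 1/24
Total weight = 1/40 + 1/24 = 1/15
P(Z=0 | obs) = 1/40 / 1/15 = 3/8
P(Z=1 | obs) = 1/24 / 1/15 = 5/8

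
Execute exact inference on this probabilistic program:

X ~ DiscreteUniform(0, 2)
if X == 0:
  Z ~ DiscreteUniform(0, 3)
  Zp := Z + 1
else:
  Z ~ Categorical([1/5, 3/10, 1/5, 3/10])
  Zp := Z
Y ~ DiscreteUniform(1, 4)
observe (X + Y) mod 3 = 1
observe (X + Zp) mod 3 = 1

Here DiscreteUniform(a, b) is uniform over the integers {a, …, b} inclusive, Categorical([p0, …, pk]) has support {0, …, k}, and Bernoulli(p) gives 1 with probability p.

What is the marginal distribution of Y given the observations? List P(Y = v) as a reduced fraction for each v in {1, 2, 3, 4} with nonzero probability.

Enumerate traces; 7 have nonzero weight after conditioning:
  (X=0, Z=0, Y=1) weight 1/48
  (X=0, Z=0, Y=4) weight 1/48
  (X=0, Z=3, Y=1) weight 1/48
  (X=0, Z=3, Y=4) weight 1/48
  (X=1, Z=0, Y=3) weight 1/60
  (X=1, Z=3, Y=3) weight 1/40
  (X=2, Z=2, Y=2) weight 1/60
Group by Y:
  weight(Y=1) = 1/24
  weight(Y=2) = 1/60
  weight(Y=3) = 1/24
  weight(Y=4) = 1/24
Total weight = 1/24 + 1/60 + 1/24 + 1/24 = 17/120
P(Y=1 | obs) = 1/24 / 17/120 = 5/17
P(Y=2 | obs) = 1/60 / 17/120 = 2/17
P(Y=3 | obs) = 1/24 / 17/120 = 5/17
P(Y=4 | obs) = 1/24 / 17/120 = 5/17

P(Y=1) = 5/17, P(Y=2) = 2/17, P(Y=3) = 5/17, P(Y=4) = 5/17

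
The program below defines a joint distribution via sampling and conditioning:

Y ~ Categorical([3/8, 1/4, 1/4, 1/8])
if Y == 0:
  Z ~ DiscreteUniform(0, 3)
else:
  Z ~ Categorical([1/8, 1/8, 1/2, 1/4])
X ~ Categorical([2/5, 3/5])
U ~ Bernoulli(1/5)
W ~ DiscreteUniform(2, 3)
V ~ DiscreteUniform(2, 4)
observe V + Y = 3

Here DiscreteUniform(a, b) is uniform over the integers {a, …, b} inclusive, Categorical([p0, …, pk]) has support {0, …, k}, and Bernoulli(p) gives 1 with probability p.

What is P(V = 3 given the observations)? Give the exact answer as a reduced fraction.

P(V = 3 | obs) = 3/5

Enumerate traces; 64 have nonzero weight after conditioning:
  (Y=0, Z=0, X=0, U=0, W=2, V=3) weight 1/200
  (Y=0, Z=0, X=0, U=0, W=3, V=3) weight 1/200
  (Y=0, Z=0, X=0, U=1, W=2, V=3) weight 1/800
  (Y=0, Z=0, X=0, U=1, W=3, V=3) weight 1/800
  (Y=0, Z=0, X=1, U=0, W=2, V=3) weight 3/400
  (Y=0, Z=0, X=1, U=0, W=3, V=3) weight 3/400
  (Y=0, Z=0, X=1, U=1, W=2, V=3) weight 3/1600
  (Y=0, Z=0, X=1, U=1, W=3, V=3) weight 3/1600
  (Y=1, Z=0, X=0, U=0, W=2, V=2) weight 1/600
  … 55 more
Group by V:
  weight(V=2) = 1/12
  weight(V=3) = 1/8
Total weight = 1/12 + 1/8 = 5/24
P(V=2 | obs) = 1/12 / 5/24 = 2/5
P(V=3 | obs) = 1/8 / 5/24 = 3/5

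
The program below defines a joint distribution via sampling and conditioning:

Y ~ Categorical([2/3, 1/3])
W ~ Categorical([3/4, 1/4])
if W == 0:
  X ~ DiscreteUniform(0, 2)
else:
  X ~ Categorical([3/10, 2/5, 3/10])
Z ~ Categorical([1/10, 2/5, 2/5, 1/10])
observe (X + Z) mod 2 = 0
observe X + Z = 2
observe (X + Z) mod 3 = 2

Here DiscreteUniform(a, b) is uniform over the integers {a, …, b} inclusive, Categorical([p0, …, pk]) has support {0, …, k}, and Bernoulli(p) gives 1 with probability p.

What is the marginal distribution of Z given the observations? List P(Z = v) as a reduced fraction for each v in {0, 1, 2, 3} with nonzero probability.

P(Z=0) = 13/121, P(Z=1) = 56/121, P(Z=2) = 52/121

Enumerate traces; 12 have nonzero weight after conditioning:
  (Y=0, W=0, X=0, Z=2) weight 1/15
  (Y=0, W=0, X=1, Z=1) weight 1/15
  (Y=0, W=0, X=2, Z=0) weight 1/60
  (Y=0, W=1, X=0, Z=2) weight 1/50
  (Y=0, W=1, X=1, Z=1) weight 2/75
  (Y=0, W=1, X=2, Z=0) weight 1/200
  (Y=1, W=0, X=0, Z=2) weight 1/30
  (Y=1, W=0, X=1, Z=1) weight 1/30
  … 4 more
Group by Z:
  weight(Z=0) = 13/400
  weight(Z=1) = 7/50
  weight(Z=2) = 13/100
Total weight = 13/400 + 7/50 + 13/100 = 121/400
P(Z=0 | obs) = 13/400 / 121/400 = 13/121
P(Z=1 | obs) = 7/50 / 121/400 = 56/121
P(Z=2 | obs) = 13/100 / 121/400 = 52/121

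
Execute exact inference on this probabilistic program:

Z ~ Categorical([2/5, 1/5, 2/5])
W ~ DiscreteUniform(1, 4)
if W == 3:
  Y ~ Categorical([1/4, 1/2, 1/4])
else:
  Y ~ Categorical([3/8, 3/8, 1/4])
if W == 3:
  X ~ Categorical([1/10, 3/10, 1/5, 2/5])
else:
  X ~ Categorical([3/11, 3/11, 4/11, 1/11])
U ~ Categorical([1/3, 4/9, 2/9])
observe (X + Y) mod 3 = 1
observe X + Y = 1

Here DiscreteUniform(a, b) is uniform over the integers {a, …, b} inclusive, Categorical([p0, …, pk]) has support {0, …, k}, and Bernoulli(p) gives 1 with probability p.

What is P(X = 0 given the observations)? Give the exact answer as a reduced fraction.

Enumerate traces; 72 have nonzero weight after conditioning:
  (Z=0, W=1, Y=0, X=1, U=0) weight 3/880
  (Z=0, W=1, Y=0, X=1, U=1) weight 1/220
  (Z=0, W=1, Y=0, X=1, U=2) weight 1/440
  (Z=0, W=1, Y=1, X=0, U=0) weight 3/880
  (Z=0, W=1, Y=1, X=0, U=1) weight 1/220
  (Z=0, W=1, Y=1, X=0, U=2) weight 1/440
  (Z=0, W=2, Y=0, X=1, U=0) weight 3/880
  (Z=0, W=2, Y=0, X=1, U=1) weight 1/220
  … 64 more
Group by X:
  weight(X=0) = 157/1760
  weight(X=1) = 21/220
Total weight = 157/1760 + 21/220 = 65/352
P(X=0 | obs) = 157/1760 / 65/352 = 157/325
P(X=1 | obs) = 21/220 / 65/352 = 168/325

P(X = 0 | obs) = 157/325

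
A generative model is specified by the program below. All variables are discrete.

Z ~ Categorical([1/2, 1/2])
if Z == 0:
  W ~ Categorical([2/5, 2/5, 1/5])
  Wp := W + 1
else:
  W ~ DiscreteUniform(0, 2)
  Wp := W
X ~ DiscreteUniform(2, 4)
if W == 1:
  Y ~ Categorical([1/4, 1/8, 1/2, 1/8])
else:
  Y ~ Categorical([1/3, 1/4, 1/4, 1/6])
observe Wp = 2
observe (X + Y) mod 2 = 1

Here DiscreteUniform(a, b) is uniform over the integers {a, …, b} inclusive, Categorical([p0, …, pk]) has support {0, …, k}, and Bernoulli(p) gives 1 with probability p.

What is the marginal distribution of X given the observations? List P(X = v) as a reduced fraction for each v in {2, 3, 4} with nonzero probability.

Enumerate traces; 12 have nonzero weight after conditioning:
  (Z=0, W=1, X=2, Y=1) weight 1/120
  (Z=0, W=1, X=2, Y=3) weight 1/120
  (Z=0, W=1, X=3, Y=0) weight 1/60
  (Z=0, W=1, X=3, Y=2) weight 1/30
  (Z=0, W=1, X=4, Y=1) weight 1/120
  (Z=0, W=1, X=4, Y=3) weight 1/120
  (Z=1, W=2, X=2, Y=1) weight 1/72
  (Z=1, W=2, X=2, Y=3) weight 1/108
  … 4 more
Group by X:
  weight(X=2) = 43/1080
  weight(X=3) = 89/1080
  weight(X=4) = 43/1080
Total weight = 43/1080 + 89/1080 + 43/1080 = 35/216
P(X=2 | obs) = 43/1080 / 35/216 = 43/175
P(X=3 | obs) = 89/1080 / 35/216 = 89/175
P(X=4 | obs) = 43/1080 / 35/216 = 43/175

P(X=2) = 43/175, P(X=3) = 89/175, P(X=4) = 43/175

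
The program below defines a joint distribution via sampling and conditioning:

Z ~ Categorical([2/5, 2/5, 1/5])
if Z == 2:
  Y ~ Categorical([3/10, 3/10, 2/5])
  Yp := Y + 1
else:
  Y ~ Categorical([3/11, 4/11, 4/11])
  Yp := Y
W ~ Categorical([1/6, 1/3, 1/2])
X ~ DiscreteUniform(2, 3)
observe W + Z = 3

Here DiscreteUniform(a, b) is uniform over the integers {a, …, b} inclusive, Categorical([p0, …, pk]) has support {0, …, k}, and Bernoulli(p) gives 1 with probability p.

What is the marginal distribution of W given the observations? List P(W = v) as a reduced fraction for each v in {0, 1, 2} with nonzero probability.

Enumerate traces; 12 have nonzero weight after conditioning:
  (Z=1, Y=0, W=2, X=2) weight 3/110
  (Z=1, Y=0, W=2, X=3) weight 3/110
  (Z=1, Y=1, W=2, X=2) weight 2/55
  (Z=1, Y=1, W=2, X=3) weight 2/55
  (Z=1, Y=2, W=2, X=2) weight 2/55
  (Z=1, Y=2, W=2, X=3) weight 2/55
  (Z=2, Y=0, W=1, X=2) weight 1/100
  (Z=2, Y=0, W=1, X=3) weight 1/100
  … 4 more
Group by W:
  weight(W=1) = 1/15
  weight(W=2) = 1/5
Total weight = 1/15 + 1/5 = 4/15
P(W=1 | obs) = 1/15 / 4/15 = 1/4
P(W=2 | obs) = 1/5 / 4/15 = 3/4

P(W=1) = 1/4, P(W=2) = 3/4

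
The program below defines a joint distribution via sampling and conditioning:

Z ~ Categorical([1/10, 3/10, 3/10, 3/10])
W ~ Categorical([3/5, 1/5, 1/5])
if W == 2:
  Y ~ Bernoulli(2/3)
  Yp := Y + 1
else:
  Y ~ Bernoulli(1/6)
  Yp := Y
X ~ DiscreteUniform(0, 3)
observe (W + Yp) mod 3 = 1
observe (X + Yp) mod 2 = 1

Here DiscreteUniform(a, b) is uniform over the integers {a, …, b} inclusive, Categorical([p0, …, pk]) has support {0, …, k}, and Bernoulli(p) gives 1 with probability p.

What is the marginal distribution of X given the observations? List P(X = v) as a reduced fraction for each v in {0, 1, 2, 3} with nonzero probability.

P(X=0) = 1/8, P(X=1) = 3/8, P(X=2) = 1/8, P(X=3) = 3/8

Enumerate traces; 24 have nonzero weight after conditioning:
  (Z=0, W=0, Y=1, X=0) weight 1/400
  (Z=0, W=0, Y=1, X=2) weight 1/400
  (Z=0, W=1, Y=0, X=1) weight 1/240
  (Z=0, W=1, Y=0, X=3) weight 1/240
  (Z=0, W=2, Y=1, X=1) weight 1/300
  (Z=0, W=2, Y=1, X=3) weight 1/300
  (Z=1, W=0, Y=1, X=0) weight 3/400
  (Z=1, W=0, Y=1, X=2) weight 3/400
  … 16 more
Group by X:
  weight(X=0) = 1/40
  weight(X=1) = 3/40
  weight(X=2) = 1/40
  weight(X=3) = 3/40
Total weight = 1/40 + 3/40 + 1/40 + 3/40 = 1/5
P(X=0 | obs) = 1/40 / 1/5 = 1/8
P(X=1 | obs) = 3/40 / 1/5 = 3/8
P(X=2 | obs) = 1/40 / 1/5 = 1/8
P(X=3 | obs) = 3/40 / 1/5 = 3/8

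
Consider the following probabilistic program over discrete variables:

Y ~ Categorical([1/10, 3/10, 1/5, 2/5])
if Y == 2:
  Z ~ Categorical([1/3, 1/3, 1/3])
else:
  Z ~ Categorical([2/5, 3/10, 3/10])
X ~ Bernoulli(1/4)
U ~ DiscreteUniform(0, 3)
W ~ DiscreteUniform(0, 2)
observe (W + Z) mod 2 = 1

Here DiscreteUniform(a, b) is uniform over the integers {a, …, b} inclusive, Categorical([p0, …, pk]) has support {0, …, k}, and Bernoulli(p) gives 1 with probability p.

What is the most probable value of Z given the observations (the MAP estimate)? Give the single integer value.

Enumerate traces; 128 have nonzero weight after conditioning:
  (Y=0, Z=0, X=0, U=0, W=1) weight 1/400
  (Y=0, Z=0, X=0, U=1, W=1) weight 1/400
  (Y=0, Z=0, X=0, U=2, W=1) weight 1/400
  (Y=0, Z=0, X=0, U=3, W=1) weight 1/400
  (Y=0, Z=0, X=1, U=0, W=1) weight 1/1200
  (Y=0, Z=0, X=1, U=1, W=1) weight 1/1200
  (Y=0, Z=0, X=1, U=2, W=1) weight 1/1200
  (Y=0, Z=0, X=1, U=3, W=1) weight 1/1200
  (Y=0, Z=1, X=0, U=0, W=0) weight 3/1600
  (Y=0, Z=2, X=0, U=0, W=1) weight 3/1600
  … 118 more
Group by Z:
  weight(Z=0) = 29/225
  weight(Z=1) = 46/225
  weight(Z=2) = 23/225
Total weight = 29/225 + 46/225 + 23/225 = 98/225
P(Z=0 | obs) = 29/225 / 98/225 = 29/98
P(Z=1 | obs) = 46/225 / 98/225 = 23/49
P(Z=2 | obs) = 23/225 / 98/225 = 23/98
argmax = 1

argmax_v P(Z = v | obs) = 1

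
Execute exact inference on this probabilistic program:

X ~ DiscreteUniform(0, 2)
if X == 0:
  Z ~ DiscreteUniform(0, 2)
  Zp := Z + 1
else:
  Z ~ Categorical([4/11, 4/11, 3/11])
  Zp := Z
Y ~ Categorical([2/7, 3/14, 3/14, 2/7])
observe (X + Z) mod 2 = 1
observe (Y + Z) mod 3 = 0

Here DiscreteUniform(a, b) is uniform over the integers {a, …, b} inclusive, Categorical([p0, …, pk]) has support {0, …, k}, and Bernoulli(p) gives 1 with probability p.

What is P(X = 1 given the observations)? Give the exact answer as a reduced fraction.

Enumerate traces; 5 have nonzero weight after conditioning:
  (X=0, Z=1, Y=2) weight 1/42
  (X=1, Z=0, Y=0) weight 8/231
  (X=1, Z=0, Y=3) weight 8/231
  (X=1, Z=2, Y=1) weight 3/154
  (X=2, Z=1, Y=2) weight 2/77
Group by X:
  weight(X=0) = 1/42
  weight(X=1) = 41/462
  weight(X=2) = 2/77
Total weight = 1/42 + 41/462 + 2/77 = 32/231
P(X=0 | obs) = 1/42 / 32/231 = 11/64
P(X=1 | obs) = 41/462 / 32/231 = 41/64
P(X=2 | obs) = 2/77 / 32/231 = 3/16

P(X = 1 | obs) = 41/64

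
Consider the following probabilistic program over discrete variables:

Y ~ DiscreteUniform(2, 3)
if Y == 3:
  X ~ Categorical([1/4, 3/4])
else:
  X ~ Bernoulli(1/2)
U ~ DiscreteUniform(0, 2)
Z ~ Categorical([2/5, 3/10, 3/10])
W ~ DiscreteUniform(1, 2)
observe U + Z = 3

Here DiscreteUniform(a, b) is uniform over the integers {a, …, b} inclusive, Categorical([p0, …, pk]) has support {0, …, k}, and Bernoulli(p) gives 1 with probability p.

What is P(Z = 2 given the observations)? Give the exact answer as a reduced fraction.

P(Z = 2 | obs) = 1/2

Enumerate traces; 16 have nonzero weight after conditioning:
  (Y=2, X=0, U=1, Z=2, W=1) weight 1/80
  (Y=2, X=0, U=1, Z=2, W=2) weight 1/80
  (Y=2, X=0, U=2, Z=1, W=1) weight 1/80
  (Y=2, X=0, U=2, Z=1, W=2) weight 1/80
  (Y=2, X=1, U=1, Z=2, W=1) weight 1/80
  (Y=2, X=1, U=1, Z=2, W=2) weight 1/80
  (Y=2, X=1, U=2, Z=1, W=1) weight 1/80
  (Y=2, X=1, U=2, Z=1, W=2) weight 1/80
  … 8 more
Group by Z:
  weight(Z=1) = 1/10
  weight(Z=2) = 1/10
Total weight = 1/10 + 1/10 = 1/5
P(Z=1 | obs) = 1/10 / 1/5 = 1/2
P(Z=2 | obs) = 1/10 / 1/5 = 1/2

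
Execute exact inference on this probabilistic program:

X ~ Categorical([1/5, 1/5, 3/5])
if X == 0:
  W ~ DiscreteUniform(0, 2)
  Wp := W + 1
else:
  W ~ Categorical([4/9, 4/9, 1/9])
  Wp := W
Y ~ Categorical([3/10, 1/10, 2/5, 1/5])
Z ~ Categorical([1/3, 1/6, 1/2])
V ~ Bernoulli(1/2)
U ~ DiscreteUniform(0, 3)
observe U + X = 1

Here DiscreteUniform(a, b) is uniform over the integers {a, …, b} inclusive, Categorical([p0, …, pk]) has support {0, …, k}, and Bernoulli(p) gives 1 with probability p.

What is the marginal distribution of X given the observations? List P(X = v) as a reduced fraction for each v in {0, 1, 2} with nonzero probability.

P(X=0) = 1/2, P(X=1) = 1/2

Enumerate traces; 144 have nonzero weight after conditioning:
  (X=0, W=0, Y=0, Z=0, V=0, U=1) weight 1/1200
  (X=0, W=0, Y=0, Z=0, V=1, U=1) weight 1/1200
  (X=0, W=0, Y=0, Z=1, V=0, U=1) weight 1/2400
  (X=0, W=0, Y=0, Z=1, V=1, U=1) weight 1/2400
  (X=0, W=0, Y=0, Z=2, V=0, U=1) weight 1/800
  (X=0, W=0, Y=0, Z=2, V=1, U=1) weight 1/800
  (X=0, W=0, Y=1, Z=0, V=0, U=1) weight 1/3600
  (X=0, W=0, Y=1, Z=0, V=1, U=1) weight 1/3600
  (X=1, W=0, Y=0, Z=0, V=0, U=0) weight 1/900
  … 135 more
Group by X:
  weight(X=0) = 1/20
  weight(X=1) = 1/20
Total weight = 1/20 + 1/20 = 1/10
P(X=0 | obs) = 1/20 / 1/10 = 1/2
P(X=1 | obs) = 1/20 / 1/10 = 1/2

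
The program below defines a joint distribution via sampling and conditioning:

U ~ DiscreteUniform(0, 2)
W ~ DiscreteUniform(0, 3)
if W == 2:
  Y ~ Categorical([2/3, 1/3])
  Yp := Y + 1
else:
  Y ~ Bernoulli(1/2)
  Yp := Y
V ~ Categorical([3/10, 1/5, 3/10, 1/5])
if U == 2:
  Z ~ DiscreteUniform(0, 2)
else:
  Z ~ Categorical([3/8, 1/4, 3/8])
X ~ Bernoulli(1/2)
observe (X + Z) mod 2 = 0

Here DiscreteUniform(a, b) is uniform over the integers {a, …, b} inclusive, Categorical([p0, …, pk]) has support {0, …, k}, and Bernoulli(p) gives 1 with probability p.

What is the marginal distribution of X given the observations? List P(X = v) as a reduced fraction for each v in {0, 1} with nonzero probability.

P(X=0) = 13/18, P(X=1) = 5/18

Enumerate traces; 288 have nonzero weight after conditioning:
  (U=0, W=0, Y=0, V=0, Z=0, X=0) weight 3/1280
  (U=0, W=0, Y=0, V=0, Z=1, X=1) weight 1/640
  (U=0, W=0, Y=0, V=0, Z=2, X=0) weight 3/1280
  (U=0, W=0, Y=0, V=1, Z=0, X=0) weight 1/640
  (U=0, W=0, Y=0, V=1, Z=1, X=1) weight 1/960
  (U=0, W=0, Y=0, V=1, Z=2, X=0) weight 1/640
  (U=0, W=0, Y=0, V=2, Z=0, X=0) weight 3/1280
  (U=0, W=0, Y=0, V=2, Z=1, X=1) weight 1/640
  … 280 more
Group by X:
  weight(X=0) = 13/36
  weight(X=1) = 5/36
Total weight = 13/36 + 5/36 = 1/2
P(X=0 | obs) = 13/36 / 1/2 = 13/18
P(X=1 | obs) = 5/36 / 1/2 = 5/18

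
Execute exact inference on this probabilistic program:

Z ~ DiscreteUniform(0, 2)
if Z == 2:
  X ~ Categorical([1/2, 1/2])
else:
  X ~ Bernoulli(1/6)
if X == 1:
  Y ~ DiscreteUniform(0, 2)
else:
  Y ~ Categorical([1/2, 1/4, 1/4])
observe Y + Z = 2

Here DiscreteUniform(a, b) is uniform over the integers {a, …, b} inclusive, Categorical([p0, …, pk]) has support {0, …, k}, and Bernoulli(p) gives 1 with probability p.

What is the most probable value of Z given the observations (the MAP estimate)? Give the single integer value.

argmax_v P(Z = v | obs) = 2

Enumerate traces; 6 have nonzero weight after conditioning:
  (Z=0, X=0, Y=2) weight 5/72
  (Z=0, X=1, Y=2) weight 1/54
  (Z=1, X=0, Y=1) weight 5/72
  (Z=1, X=1, Y=1) weight 1/54
  (Z=2, X=0, Y=0) weight 1/12
  (Z=2, X=1, Y=0) weight 1/18
Group by Z:
  weight(Z=0) = 19/216
  weight(Z=1) = 19/216
  weight(Z=2) = 5/36
Total weight = 19/216 + 19/216 + 5/36 = 17/54
P(Z=0 | obs) = 19/216 / 17/54 = 19/68
P(Z=1 | obs) = 19/216 / 17/54 = 19/68
P(Z=2 | obs) = 5/36 / 17/54 = 15/34
argmax = 2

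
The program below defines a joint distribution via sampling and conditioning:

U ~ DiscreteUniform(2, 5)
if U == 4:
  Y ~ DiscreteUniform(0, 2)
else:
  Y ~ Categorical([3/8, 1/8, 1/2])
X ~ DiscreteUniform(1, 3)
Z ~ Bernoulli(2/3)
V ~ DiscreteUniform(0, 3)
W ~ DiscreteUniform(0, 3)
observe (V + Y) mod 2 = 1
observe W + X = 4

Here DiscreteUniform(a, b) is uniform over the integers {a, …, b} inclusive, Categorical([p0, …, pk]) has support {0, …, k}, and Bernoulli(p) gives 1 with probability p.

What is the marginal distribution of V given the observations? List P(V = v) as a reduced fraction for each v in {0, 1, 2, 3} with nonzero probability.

P(V=0) = 17/192, P(V=1) = 79/192, P(V=2) = 17/192, P(V=3) = 79/192

Enumerate traces; 144 have nonzero weight after conditioning:
  (U=2, Y=0, X=1, Z=0, V=1, W=3) weight 1/1536
  (U=2, Y=0, X=1, Z=0, V=3, W=3) weight 1/1536
  (U=2, Y=0, X=1, Z=1, V=1, W=3) weight 1/768
  (U=2, Y=0, X=1, Z=1, V=3, W=3) weight 1/768
  (U=2, Y=0, X=2, Z=0, V=1, W=2) weight 1/1536
  (U=2, Y=0, X=2, Z=0, V=3, W=2) weight 1/1536
  (U=2, Y=0, X=2, Z=1, V=1, W=2) weight 1/768
  (U=2, Y=0, X=2, Z=1, V=3, W=2) weight 1/768
  (U=2, Y=1, X=1, Z=0, V=0, W=3) weight 1/4608
  (U=2, Y=1, X=1, Z=0, V=2, W=3) weight 1/4608
  … 134 more
Group by V:
  weight(V=0) = 17/1536
  weight(V=1) = 79/1536
  weight(V=2) = 17/1536
  weight(V=3) = 79/1536
Total weight = 17/1536 + 79/1536 + 17/1536 + 79/1536 = 1/8
P(V=0 | obs) = 17/1536 / 1/8 = 17/192
P(V=1 | obs) = 79/1536 / 1/8 = 79/192
P(V=2 | obs) = 17/1536 / 1/8 = 17/192
P(V=3 | obs) = 79/1536 / 1/8 = 79/192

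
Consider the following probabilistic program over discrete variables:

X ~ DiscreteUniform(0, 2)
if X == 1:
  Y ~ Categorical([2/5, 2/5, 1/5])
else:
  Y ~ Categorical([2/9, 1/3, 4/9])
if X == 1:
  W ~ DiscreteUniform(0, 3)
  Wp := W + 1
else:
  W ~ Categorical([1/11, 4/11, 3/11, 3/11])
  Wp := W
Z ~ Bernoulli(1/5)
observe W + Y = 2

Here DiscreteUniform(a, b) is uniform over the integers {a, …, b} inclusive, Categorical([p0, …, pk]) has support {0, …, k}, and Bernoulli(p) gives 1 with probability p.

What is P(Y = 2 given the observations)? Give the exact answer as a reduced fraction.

P(Y = 2 | obs) = 259/1375

Enumerate traces; 18 have nonzero weight after conditioning:
  (X=0, Y=0, W=2, Z=0) weight 8/495
  (X=0, Y=0, W=2, Z=1) weight 2/495
  (X=0, Y=1, W=1, Z=0) weight 16/495
  (X=0, Y=1, W=1, Z=1) weight 4/495
  (X=0, Y=2, W=0, Z=0) weight 16/1485
  (X=0, Y=2, W=0, Z=1) weight 4/1485
  (X=1, Y=0, W=2, Z=0) weight 2/75
  (X=1, Y=0, W=2, Z=1) weight 1/150
  … 10 more
Group by Y:
  weight(Y=0) = 73/990
  weight(Y=1) = 113/990
  weight(Y=2) = 259/5940
Total weight = 73/990 + 113/990 + 259/5940 = 25/108
P(Y=0 | obs) = 73/990 / 25/108 = 438/1375
P(Y=1 | obs) = 113/990 / 25/108 = 678/1375
P(Y=2 | obs) = 259/5940 / 25/108 = 259/1375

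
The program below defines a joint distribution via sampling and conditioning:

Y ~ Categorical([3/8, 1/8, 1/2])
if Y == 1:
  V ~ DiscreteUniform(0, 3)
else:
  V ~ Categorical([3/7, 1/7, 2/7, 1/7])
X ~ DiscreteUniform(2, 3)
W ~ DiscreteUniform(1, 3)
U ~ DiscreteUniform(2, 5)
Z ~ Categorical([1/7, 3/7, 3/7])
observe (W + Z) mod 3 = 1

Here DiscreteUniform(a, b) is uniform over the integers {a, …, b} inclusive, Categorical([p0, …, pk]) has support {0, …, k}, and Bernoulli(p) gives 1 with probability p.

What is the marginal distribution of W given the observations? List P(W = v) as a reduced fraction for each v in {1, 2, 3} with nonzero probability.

Enumerate traces; 288 have nonzero weight after conditioning:
  (Y=0, V=0, X=2, W=1, U=2, Z=0) weight 3/3136
  (Y=0, V=0, X=2, W=1, U=3, Z=0) weight 3/3136
  (Y=0, V=0, X=2, W=1, U=4, Z=0) weight 3/3136
  (Y=0, V=0, X=2, W=1, U=5, Z=0) weight 3/3136
  (Y=0, V=0, X=2, W=2, U=2, Z=2) weight 9/3136
  (Y=0, V=0, X=2, W=2, U=3, Z=2) weight 9/3136
  (Y=0, V=0, X=2, W=2, U=4, Z=2) weight 9/3136
  (Y=0, V=0, X=2, W=2, U=5, Z=2) weight 9/3136
  (Y=0, V=0, X=2, W=3, U=2, Z=1) weight 9/3136
  … 279 more
Group by W:
  weight(W=1) = 1/21
  weight(W=2) = 1/7
  weight(W=3) = 1/7
Total weight = 1/21 + 1/7 + 1/7 = 1/3
P(W=1 | obs) = 1/21 / 1/3 = 1/7
P(W=2 | obs) = 1/7 / 1/3 = 3/7
P(W=3 | obs) = 1/7 / 1/3 = 3/7

P(W=1) = 1/7, P(W=2) = 3/7, P(W=3) = 3/7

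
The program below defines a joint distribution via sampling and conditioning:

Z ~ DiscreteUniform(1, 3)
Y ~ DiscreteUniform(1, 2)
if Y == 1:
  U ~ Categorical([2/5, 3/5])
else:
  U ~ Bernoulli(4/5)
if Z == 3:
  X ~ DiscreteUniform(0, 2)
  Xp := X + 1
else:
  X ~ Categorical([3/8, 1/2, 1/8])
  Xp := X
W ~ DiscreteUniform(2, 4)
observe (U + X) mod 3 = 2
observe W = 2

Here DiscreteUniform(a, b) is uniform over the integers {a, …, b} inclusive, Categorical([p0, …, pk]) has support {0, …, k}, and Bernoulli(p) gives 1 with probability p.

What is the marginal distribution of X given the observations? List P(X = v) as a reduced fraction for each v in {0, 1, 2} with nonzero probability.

P(X=1) = 16/19, P(X=2) = 3/19

Enumerate traces; 12 have nonzero weight after conditioning:
  (Z=1, Y=1, U=0, X=2, W=2) weight 1/360
  (Z=1, Y=1, U=1, X=1, W=2) weight 1/60
  (Z=1, Y=2, U=0, X=2, W=2) weight 1/720
  (Z=1, Y=2, U=1, X=1, W=2) weight 1/45
  (Z=2, Y=1, U=0, X=2, W=2) weight 1/360
  (Z=2, Y=1, U=1, X=1, W=2) weight 1/60
  (Z=2, Y=2, U=0, X=2, W=2) weight 1/720
  (Z=2, Y=2, U=1, X=1, W=2) weight 1/45
  … 4 more
Group by X:
  weight(X=1) = 14/135
  weight(X=2) = 7/360
Total weight = 14/135 + 7/360 = 133/1080
P(X=1 | obs) = 14/135 / 133/1080 = 16/19
P(X=2 | obs) = 7/360 / 133/1080 = 3/19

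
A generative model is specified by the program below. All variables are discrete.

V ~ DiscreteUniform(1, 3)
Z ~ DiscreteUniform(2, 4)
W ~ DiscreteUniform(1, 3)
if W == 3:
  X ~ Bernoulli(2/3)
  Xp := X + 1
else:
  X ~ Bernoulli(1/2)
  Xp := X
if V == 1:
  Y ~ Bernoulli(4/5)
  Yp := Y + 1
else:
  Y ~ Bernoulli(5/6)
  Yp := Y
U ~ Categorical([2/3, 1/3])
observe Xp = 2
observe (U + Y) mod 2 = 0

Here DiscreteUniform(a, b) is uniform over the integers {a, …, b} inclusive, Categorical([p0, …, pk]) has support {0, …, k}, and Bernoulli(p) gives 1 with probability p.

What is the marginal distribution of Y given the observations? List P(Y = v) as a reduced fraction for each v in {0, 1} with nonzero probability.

Enumerate traces; 18 have nonzero weight after conditioning:
  (V=1, Z=2, W=3, X=1, Y=0, U=0) weight 4/1215
  (V=1, Z=2, W=3, X=1, Y=1, U=1) weight 8/1215
  (V=1, Z=3, W=3, X=1, Y=0, U=0) weight 4/1215
  (V=1, Z=3, W=3, X=1, Y=1, U=1) weight 8/1215
  (V=1, Z=4, W=3, X=1, Y=0, U=0) weight 4/1215
  (V=1, Z=4, W=3, X=1, Y=1, U=1) weight 8/1215
  (V=2, Z=2, W=3, X=1, Y=0, U=0) weight 2/729
  (V=2, Z=2, W=3, X=1, Y=1, U=1) weight 5/729
  … 10 more
Group by Y:
  weight(Y=0) = 32/1215
  weight(Y=1) = 74/1215
Total weight = 32/1215 + 74/1215 = 106/1215
P(Y=0 | obs) = 32/1215 / 106/1215 = 16/53
P(Y=1 | obs) = 74/1215 / 106/1215 = 37/53

P(Y=0) = 16/53, P(Y=1) = 37/53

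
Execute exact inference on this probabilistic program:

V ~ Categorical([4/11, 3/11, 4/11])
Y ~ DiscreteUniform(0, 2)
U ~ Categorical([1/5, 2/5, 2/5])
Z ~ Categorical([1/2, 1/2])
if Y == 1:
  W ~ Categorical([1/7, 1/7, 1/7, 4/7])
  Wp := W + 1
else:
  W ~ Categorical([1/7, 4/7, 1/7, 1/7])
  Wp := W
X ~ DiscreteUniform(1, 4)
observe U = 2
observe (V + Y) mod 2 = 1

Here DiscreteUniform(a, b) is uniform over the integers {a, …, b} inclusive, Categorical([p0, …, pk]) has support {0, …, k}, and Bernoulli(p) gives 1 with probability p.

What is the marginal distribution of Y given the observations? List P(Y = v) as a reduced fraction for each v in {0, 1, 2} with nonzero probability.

P(Y=0) = 3/14, P(Y=1) = 4/7, P(Y=2) = 3/14

Enumerate traces; 128 have nonzero weight after conditioning:
  (V=0, Y=1, U=2, Z=0, W=0, X=1) weight 1/1155
  (V=0, Y=1, U=2, Z=0, W=0, X=2) weight 1/1155
  (V=0, Y=1, U=2, Z=0, W=0, X=3) weight 1/1155
  (V=0, Y=1, U=2, Z=0, W=0, X=4) weight 1/1155
  (V=0, Y=1, U=2, Z=0, W=1, X=1) weight 1/1155
  (V=0, Y=1, U=2, Z=0, W=1, X=2) weight 1/1155
  (V=0, Y=1, U=2, Z=0, W=1, X=3) weight 1/1155
  (V=0, Y=1, U=2, Z=0, W=1, X=4) weight 1/1155
  (V=1, Y=0, U=2, Z=0, W=0, X=1) weight 1/1540
  (V=1, Y=2, U=2, Z=0, W=0, X=1) weight 1/1540
  … 118 more
Group by Y:
  weight(Y=0) = 2/55
  weight(Y=1) = 16/165
  weight(Y=2) = 2/55
Total weight = 2/55 + 16/165 + 2/55 = 28/165
P(Y=0 | obs) = 2/55 / 28/165 = 3/14
P(Y=1 | obs) = 16/165 / 28/165 = 4/7
P(Y=2 | obs) = 2/55 / 28/165 = 3/14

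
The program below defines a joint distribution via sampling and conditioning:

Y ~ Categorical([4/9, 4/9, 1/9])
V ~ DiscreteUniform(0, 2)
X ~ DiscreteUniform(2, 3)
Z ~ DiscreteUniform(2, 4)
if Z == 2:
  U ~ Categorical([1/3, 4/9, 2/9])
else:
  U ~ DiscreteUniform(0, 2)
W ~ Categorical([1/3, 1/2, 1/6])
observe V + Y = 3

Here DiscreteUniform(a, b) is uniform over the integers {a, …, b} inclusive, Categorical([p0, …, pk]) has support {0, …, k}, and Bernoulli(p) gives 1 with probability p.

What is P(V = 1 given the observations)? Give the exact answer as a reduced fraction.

Enumerate traces; 108 have nonzero weight after conditioning:
  (Y=1, V=2, X=2, Z=2, U=0, W=0) weight 2/729
  (Y=1, V=2, X=2, Z=2, U=0, W=1) weight 1/243
  (Y=1, V=2, X=2, Z=2, U=0, W=2) weight 1/729
  (Y=1, V=2, X=2, Z=2, U=1, W=0) weight 8/2187
  (Y=1, V=2, X=2, Z=2, U=1, W=1) weight 4/729
  (Y=1, V=2, X=2, Z=2, U=1, W=2) weight 4/2187
  (Y=1, V=2, X=2, Z=2, U=2, W=0) weight 4/2187
  (Y=1, V=2, X=2, Z=2, U=2, W=1) weight 2/729
  (Y=2, V=1, X=2, Z=2, U=0, W=0) weight 1/1458
  … 99 more
Group by V:
  weight(V=1) = 1/27
  weight(V=2) = 4/27
Total weight = 1/27 + 4/27 = 5/27
P(V=1 | obs) = 1/27 / 5/27 = 1/5
P(V=2 | obs) = 4/27 / 5/27 = 4/5

P(V = 1 | obs) = 1/5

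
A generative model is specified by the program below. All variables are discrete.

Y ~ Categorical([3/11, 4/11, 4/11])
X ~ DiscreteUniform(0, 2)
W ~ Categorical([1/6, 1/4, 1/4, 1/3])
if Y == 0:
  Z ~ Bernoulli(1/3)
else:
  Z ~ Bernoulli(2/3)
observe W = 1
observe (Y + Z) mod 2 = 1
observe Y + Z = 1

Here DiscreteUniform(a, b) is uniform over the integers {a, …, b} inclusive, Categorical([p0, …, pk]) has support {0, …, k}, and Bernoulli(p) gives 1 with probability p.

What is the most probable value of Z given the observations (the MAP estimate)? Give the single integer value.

argmax_v P(Z = v | obs) = 0

Enumerate traces; 6 have nonzero weight after conditioning:
  (Y=0, X=0, W=1, Z=1) weight 1/132
  (Y=0, X=1, W=1, Z=1) weight 1/132
  (Y=0, X=2, W=1, Z=1) weight 1/132
  (Y=1, X=0, W=1, Z=0) weight 1/99
  (Y=1, X=1, W=1, Z=0) weight 1/99
  (Y=1, X=2, W=1, Z=0) weight 1/99
Group by Z:
  weight(Z=0) = 1/33
  weight(Z=1) = 1/44
Total weight = 1/33 + 1/44 = 7/132
P(Z=0 | obs) = 1/33 / 7/132 = 4/7
P(Z=1 | obs) = 1/44 / 7/132 = 3/7
argmax = 0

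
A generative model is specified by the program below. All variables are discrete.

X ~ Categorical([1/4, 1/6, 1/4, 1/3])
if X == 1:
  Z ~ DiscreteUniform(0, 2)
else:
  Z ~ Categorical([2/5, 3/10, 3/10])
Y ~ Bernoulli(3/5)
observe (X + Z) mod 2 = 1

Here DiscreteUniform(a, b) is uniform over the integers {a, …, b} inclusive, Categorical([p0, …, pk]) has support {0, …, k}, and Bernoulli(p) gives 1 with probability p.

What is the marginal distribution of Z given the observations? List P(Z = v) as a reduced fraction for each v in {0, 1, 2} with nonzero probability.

Enumerate traces; 12 have nonzero weight after conditioning:
  (X=0, Z=1, Y=0) weight 3/100
  (X=0, Z=1, Y=1) weight 9/200
  (X=1, Z=0, Y=0) weight 1/45
  (X=1, Z=0, Y=1) weight 1/30
  (X=1, Z=2, Y=0) weight 1/45
  (X=1, Z=2, Y=1) weight 1/30
  (X=2, Z=1, Y=0) weight 3/100
  (X=2, Z=1, Y=1) weight 9/200
  … 4 more
Group by Z:
  weight(Z=0) = 17/90
  weight(Z=1) = 3/20
  weight(Z=2) = 7/45
Total weight = 17/90 + 3/20 + 7/45 = 89/180
P(Z=0 | obs) = 17/90 / 89/180 = 34/89
P(Z=1 | obs) = 3/20 / 89/180 = 27/89
P(Z=2 | obs) = 7/45 / 89/180 = 28/89

P(Z=0) = 34/89, P(Z=1) = 27/89, P(Z=2) = 28/89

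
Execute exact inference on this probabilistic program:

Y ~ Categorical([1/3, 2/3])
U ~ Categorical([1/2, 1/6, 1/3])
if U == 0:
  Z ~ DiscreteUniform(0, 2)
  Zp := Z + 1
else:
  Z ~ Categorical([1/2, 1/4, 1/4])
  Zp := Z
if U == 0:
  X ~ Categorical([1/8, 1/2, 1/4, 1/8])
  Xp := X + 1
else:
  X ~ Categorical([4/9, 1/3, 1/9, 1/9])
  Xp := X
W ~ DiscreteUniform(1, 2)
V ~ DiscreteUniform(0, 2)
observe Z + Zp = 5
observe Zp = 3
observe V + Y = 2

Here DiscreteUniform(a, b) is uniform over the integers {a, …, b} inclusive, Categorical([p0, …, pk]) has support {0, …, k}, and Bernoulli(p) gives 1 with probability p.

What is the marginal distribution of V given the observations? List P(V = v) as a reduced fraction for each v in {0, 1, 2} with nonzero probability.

Enumerate traces; 16 have nonzero weight after conditioning:
  (Y=0, U=0, Z=2, X=0, W=1, V=2) weight 1/864
  (Y=0, U=0, Z=2, X=0, W=2, V=2) weight 1/864
  (Y=0, U=0, Z=2, X=1, W=1, V=2) weight 1/216
  (Y=0, U=0, Z=2, X=1, W=2, V=2) weight 1/216
  (Y=0, U=0, Z=2, X=2, W=1, V=2) weight 1/432
  (Y=0, U=0, Z=2, X=2, W=2, V=2) weight 1/432
  (Y=0, U=0, Z=2, X=3, W=1, V=2) weight 1/864
  (Y=0, U=0, Z=2, X=3, W=2, V=2) weight 1/864
  (Y=1, U=0, Z=2, X=0, W=1, V=1) weight 1/432
  … 7 more
Group by V:
  weight(V=1) = 1/27
  weight(V=2) = 1/54
Total weight = 1/27 + 1/54 = 1/18
P(V=1 | obs) = 1/27 / 1/18 = 2/3
P(V=2 | obs) = 1/54 / 1/18 = 1/3

P(V=1) = 2/3, P(V=2) = 1/3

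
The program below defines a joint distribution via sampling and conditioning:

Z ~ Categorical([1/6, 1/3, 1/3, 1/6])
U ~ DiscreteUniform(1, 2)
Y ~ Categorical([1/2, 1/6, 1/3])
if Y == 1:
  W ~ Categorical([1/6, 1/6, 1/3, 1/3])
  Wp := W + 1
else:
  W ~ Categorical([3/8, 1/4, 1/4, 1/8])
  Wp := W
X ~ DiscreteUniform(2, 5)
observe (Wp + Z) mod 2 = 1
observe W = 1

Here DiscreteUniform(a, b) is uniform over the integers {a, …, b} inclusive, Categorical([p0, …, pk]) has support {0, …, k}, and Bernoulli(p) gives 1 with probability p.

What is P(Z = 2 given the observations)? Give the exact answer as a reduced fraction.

P(Z = 2 | obs) = 10/17

Enumerate traces; 48 have nonzero weight after conditioning:
  (Z=0, U=1, Y=0, W=1, X=2) weight 1/384
  (Z=0, U=1, Y=0, W=1, X=3) weight 1/384
  (Z=0, U=1, Y=0, W=1, X=4) weight 1/384
  (Z=0, U=1, Y=0, W=1, X=5) weight 1/384
  (Z=0, U=1, Y=2, W=1, X=2) weight 1/576
  (Z=0, U=1, Y=2, W=1, X=3) weight 1/576
  (Z=0, U=1, Y=2, W=1, X=4) weight 1/576
  (Z=0, U=1, Y=2, W=1, X=5) weight 1/576
  (Z=1, U=1, Y=1, W=1, X=2) weight 1/864
  (Z=2, U=1, Y=0, W=1, X=2) weight 1/192
  … 38 more
Group by Z:
  weight(Z=0) = 5/144
  weight(Z=1) = 1/108
  weight(Z=2) = 5/72
  weight(Z=3) = 1/216
Total weight = 5/144 + 1/108 + 5/72 + 1/216 = 17/144
P(Z=0 | obs) = 5/144 / 17/144 = 5/17
P(Z=1 | obs) = 1/108 / 17/144 = 4/51
P(Z=2 | obs) = 5/72 / 17/144 = 10/17
P(Z=3 | obs) = 1/216 / 17/144 = 2/51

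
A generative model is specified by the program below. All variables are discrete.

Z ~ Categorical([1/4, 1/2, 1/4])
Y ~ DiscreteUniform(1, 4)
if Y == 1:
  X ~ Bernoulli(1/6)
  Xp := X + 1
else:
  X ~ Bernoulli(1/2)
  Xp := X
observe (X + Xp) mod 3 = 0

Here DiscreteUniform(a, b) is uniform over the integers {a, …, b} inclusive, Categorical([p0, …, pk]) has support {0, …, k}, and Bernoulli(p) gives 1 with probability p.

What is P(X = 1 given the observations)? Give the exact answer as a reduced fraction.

Enumerate traces; 12 have nonzero weight after conditioning:
  (Z=0, Y=1, X=1) weight 1/96
  (Z=0, Y=2, X=0) weight 1/32
  (Z=0, Y=3, X=0) weight 1/32
  (Z=0, Y=4, X=0) weight 1/32
  (Z=1, Y=1, X=1) weight 1/48
  (Z=1, Y=2, X=0) weight 1/16
  (Z=1, Y=3, X=0) weight 1/16
  (Z=1, Y=4, X=0) weight 1/16
  … 4 more
Group by X:
  weight(X=0) = 3/8
  weight(X=1) = 1/24
Total weight = 3/8 + 1/24 = 5/12
P(X=0 | obs) = 3/8 / 5/12 = 9/10
P(X=1 | obs) = 1/24 / 5/12 = 1/10

P(X = 1 | obs) = 1/10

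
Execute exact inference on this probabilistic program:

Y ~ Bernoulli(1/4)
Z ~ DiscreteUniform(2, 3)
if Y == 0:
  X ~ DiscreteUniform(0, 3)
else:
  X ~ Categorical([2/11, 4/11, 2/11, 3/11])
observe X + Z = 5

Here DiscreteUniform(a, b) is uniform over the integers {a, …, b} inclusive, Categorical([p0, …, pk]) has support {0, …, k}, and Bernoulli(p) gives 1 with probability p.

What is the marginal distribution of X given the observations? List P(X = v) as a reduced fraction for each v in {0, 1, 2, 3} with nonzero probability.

Enumerate traces; 4 have nonzero weight after conditioning:
  (Y=0, Z=2, X=3) weight 3/32
  (Y=0, Z=3, X=2) weight 3/32
  (Y=1, Z=2, X=3) weight 3/88
  (Y=1, Z=3, X=2) weight 1/44
Group by X:
  weight(X=2) = 41/352
  weight(X=3) = 45/352
Total weight = 41/352 + 45/352 = 43/176
P(X=2 | obs) = 41/352 / 43/176 = 41/86
P(X=3 | obs) = 45/352 / 43/176 = 45/86

P(X=2) = 41/86, P(X=3) = 45/86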